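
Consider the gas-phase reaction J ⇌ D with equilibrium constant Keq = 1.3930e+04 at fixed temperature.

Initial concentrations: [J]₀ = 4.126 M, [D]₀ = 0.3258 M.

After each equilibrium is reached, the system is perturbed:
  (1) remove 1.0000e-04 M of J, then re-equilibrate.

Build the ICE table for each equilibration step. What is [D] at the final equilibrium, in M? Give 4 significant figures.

[D]_eq = 4.451 M

Q₀ = 0.07896 vs Keq = 1.3930e+04 ⇒ Q<K, forward
Step 1:
                   J          D
  init         4.126     0.3258
  Δ           -4.126      4.126
  eq      3.1956e-04      4.451
  solve Keq expr → x = 4.126; check Q = 1.3930e+04
Then remove 1.0000e-04 M of J.
Step 2:
                   J          D
  init    2.1956e-04      4.451
  Δ       9.9993e-05 -9.9993e-05
  eq      3.1955e-04      4.451
  solve Keq expr → x = -9.9993e-05; check Q = 1.3930e+04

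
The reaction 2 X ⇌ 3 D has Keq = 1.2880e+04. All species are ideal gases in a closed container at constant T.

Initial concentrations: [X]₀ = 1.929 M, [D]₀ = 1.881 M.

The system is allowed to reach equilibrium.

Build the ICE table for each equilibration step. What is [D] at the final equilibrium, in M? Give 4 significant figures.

Q₀ = 1.789 vs Keq = 1.2880e+04 ⇒ Q<K, forward
Step 1:
                    X           D
  I             1.929       1.881
  C            -1.841       2.761
  E           0.08813       4.642
  solve Keq expr → x = 0.9204; check Q = 1.2880e+04

[D]_eq = 4.642 M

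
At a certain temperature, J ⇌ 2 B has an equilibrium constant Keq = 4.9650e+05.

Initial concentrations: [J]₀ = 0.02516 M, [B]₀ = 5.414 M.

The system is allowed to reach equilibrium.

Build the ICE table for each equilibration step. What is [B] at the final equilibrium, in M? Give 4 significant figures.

[B]_eq = 5.464 M

Q₀ = 1165 vs Keq = 4.9650e+05 ⇒ Q<K, forward
Step 1:
                    J           B
  init        0.02516       5.414
  Δ           -0.0251      0.0502
  eq       6.0136e-05       5.464
  solve Keq expr → x = 0.0251; check Q = 4.9650e+05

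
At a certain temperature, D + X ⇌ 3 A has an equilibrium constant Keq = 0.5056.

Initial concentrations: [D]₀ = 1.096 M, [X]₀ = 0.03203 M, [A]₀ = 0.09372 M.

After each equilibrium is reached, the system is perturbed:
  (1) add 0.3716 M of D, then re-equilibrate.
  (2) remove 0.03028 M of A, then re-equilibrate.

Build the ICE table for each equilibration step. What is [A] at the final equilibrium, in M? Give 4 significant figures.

Q₀ = 0.02345 vs Keq = 0.5056 ⇒ Q<K, forward
Step 1:
                   D          X          A
  I            1.096    0.03203    0.09372
  C         -0.02375   -0.02375    0.07125
  E            1.072   0.008281      0.165
  solve Keq expr → x = 0.02375; check Q = 0.5056
Then add 0.3716 M of D.
Step 2:
                   D          X          A
  I            1.444   0.008281      0.165
  C        -0.001579  -0.001579   0.004737
  E            1.442   0.006702     0.1697
  solve Keq expr → x = 0.001579; check Q = 0.5056
Then remove 0.03028 M of A.
Step 3:
                   D          X          A
  I            1.442   0.006702     0.1394
  C        -0.002378  -0.002378   0.007134
  E             1.44   0.004324     0.1466
  solve Keq expr → x = 0.002378; check Q = 0.5056

[A]_eq = 0.1466 M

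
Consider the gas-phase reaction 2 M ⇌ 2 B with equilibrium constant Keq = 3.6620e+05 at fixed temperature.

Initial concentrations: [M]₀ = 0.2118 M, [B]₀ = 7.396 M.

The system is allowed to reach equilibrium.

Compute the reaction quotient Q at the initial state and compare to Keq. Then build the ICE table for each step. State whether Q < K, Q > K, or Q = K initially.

Q₀ = 1219; Q < K (proceeds forward)

Q₀ = 1219 vs Keq = 3.6620e+05 ⇒ Q<K, forward
Step 1:
                   M          B
  I           0.2118      7.396
  C          -0.1992     0.1992
  E          0.01255      7.595
  solve Keq expr → x = 0.09962; check Q = 3.6620e+05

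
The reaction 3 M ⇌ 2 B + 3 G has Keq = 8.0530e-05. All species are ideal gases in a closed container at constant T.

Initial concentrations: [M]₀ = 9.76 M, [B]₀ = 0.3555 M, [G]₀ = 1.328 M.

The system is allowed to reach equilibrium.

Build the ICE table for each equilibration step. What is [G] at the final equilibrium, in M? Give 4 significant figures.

[G]_eq = 1.141 M

Q₀ = 3.1836e-04 vs Keq = 8.0530e-05 ⇒ Q>K, reverse
Step 1:
                   M          B          G
  I             9.76     0.3555      1.328
  C           0.1868    -0.1246    -0.1868
  E            9.947     0.2309      1.141
  solve Keq expr → x = -0.06228; check Q = 8.0530e-05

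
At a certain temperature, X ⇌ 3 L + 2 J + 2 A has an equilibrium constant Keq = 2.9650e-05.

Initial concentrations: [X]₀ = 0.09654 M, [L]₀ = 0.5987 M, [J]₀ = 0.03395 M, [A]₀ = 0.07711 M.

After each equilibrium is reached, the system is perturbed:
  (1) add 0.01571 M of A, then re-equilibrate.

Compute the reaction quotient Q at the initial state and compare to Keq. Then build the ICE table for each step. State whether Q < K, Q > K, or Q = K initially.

Q₀ = 1.5234e-05 vs Keq = 2.9650e-05 ⇒ Q<K, forward
Step 1:
                   X          L          J          A
  Initial    0.09654     0.5987    0.03395    0.07711
  Change   -0.003665      0.011    0.00733    0.00733
  Equil      0.09287     0.6097    0.04128    0.08444
  solve Keq expr → x = 0.003665; check Q = 2.9650e-05
Then add 0.01571 M of A.
Step 2:
                   X          L          J          A
  Initial    0.09287     0.6097    0.04128     0.1002
  Change    0.002028  -0.006085  -0.004056  -0.004056
  Equil       0.0949     0.6036    0.03722    0.09609
  solve Keq expr → x = -0.002028; check Q = 2.9650e-05

Q₀ = 1.5234e-05; Q < K (proceeds forward)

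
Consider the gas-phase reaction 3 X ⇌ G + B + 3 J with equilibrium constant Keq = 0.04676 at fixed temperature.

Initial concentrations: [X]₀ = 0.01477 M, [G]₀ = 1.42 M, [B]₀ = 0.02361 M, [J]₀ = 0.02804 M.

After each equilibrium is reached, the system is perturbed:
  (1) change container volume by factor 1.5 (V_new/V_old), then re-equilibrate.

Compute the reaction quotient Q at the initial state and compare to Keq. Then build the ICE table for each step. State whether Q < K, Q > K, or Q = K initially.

Q₀ = 0.2294 vs Keq = 0.04676 ⇒ Q>K, reverse
Step 1:
                  X         G         B         J
  init      0.01477      1.42   0.02361   0.02804
  Δ        0.005175 -0.001725 -0.001725 -0.005175
  eq        0.01995     1.418   0.02188   0.02286
  solve Keq expr → x = -0.001725; check Q = 0.04676
Then change container volume by factor 1.5 (V_new/V_old).
Step 2:
                  X         G         B         J
  init       0.0133    0.9455   0.01459   0.01524
  Δ       -0.001797 5.9911e-04 5.9911e-04  0.001797
  eq         0.0115    0.9461   0.01519   0.01704
  solve Keq expr → x = 5.9911e-04; check Q = 0.04676

Q₀ = 0.2294; Q > K (proceeds reverse)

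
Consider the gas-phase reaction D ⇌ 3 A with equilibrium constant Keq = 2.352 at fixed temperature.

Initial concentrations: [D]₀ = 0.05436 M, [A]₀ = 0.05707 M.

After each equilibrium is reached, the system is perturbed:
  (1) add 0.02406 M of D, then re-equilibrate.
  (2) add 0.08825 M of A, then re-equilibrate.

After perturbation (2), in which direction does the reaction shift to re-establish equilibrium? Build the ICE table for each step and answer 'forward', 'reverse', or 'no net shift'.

Direction: reverse

Q₀ = 0.003419 vs Keq = 2.352 ⇒ Q<K, forward
Step 1:
                    D           A
  I           0.05436     0.05707
  C           -0.0505      0.1515
  E          0.003858      0.2086
  solve Keq expr → x = 0.0505; check Q = 2.352
Then add 0.02406 M of D.
Step 2:
                    D           A
  I           0.02792      0.2086
  C          -0.01975     0.05925
  E          0.008168      0.2678
  solve Keq expr → x = 0.01975; check Q = 2.352
Then add 0.08825 M of A.
Step 3:
                    D           A
  I          0.008168      0.3561
  C           0.00758    -0.02274
  E           0.01575      0.3333
  solve Keq expr → x = -0.00758; check Q = 2.352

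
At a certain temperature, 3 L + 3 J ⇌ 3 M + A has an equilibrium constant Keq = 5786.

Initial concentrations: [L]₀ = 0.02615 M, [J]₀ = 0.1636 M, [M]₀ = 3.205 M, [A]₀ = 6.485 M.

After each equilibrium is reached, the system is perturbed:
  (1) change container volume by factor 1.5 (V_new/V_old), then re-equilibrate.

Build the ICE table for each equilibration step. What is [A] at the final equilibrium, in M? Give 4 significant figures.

Q₀ = 2.7266e+09 vs Keq = 5786 ⇒ Q>K, reverse
Step 1:
                  L         J         M         A
  I         0.02615    0.1636     3.205     6.485
  C          0.4431    0.4431   -0.4431   -0.1477
  E          0.4693    0.6067     2.762     6.337
  solve Keq expr → x = -0.1477; check Q = 5786
Then change container volume by factor 1.5 (V_new/V_old).
Step 2:
                  L         J         M         A
  I          0.3128    0.4045     1.841     4.225
  C          0.0458    0.0458   -0.0458  -0.01527
  E          0.3586    0.4503     1.795      4.21
  solve Keq expr → x = -0.01527; check Q = 5786

[A]_eq = 4.21 M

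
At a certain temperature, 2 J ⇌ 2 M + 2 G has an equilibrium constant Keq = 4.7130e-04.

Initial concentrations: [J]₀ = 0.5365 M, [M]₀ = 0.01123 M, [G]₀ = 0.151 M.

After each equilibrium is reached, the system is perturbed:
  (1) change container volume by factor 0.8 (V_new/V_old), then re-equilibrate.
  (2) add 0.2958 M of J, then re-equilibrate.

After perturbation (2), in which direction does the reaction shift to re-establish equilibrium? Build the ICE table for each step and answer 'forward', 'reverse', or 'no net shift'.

Q₀ = 9.9902e-06 vs Keq = 4.7130e-04 ⇒ Q<K, forward
Step 1:
                  J         M         G
  Initial    0.5365   0.01123     0.151
  Change   -0.04371   0.04371   0.04371
  Equil      0.4928   0.05494    0.1947
  solve Keq expr → x = 0.02186; check Q = 4.7130e-04
Then change container volume by factor 0.8 (V_new/V_old).
Step 2:
                  J         M         G
  Initial     0.616   0.06868    0.2434
  Change    0.01034  -0.01034  -0.01034
  Equil      0.6263   0.05834    0.2331
  solve Keq expr → x = -0.005168; check Q = 4.7130e-04
Then add 0.2958 M of J.
Step 3:
                  J         M         G
  Initial    0.9221   0.05834    0.2331
  Change   -0.01932   0.01932   0.01932
  Equil      0.9028   0.07766    0.2524
  solve Keq expr → x = 0.009659; check Q = 4.7130e-04

Direction: forward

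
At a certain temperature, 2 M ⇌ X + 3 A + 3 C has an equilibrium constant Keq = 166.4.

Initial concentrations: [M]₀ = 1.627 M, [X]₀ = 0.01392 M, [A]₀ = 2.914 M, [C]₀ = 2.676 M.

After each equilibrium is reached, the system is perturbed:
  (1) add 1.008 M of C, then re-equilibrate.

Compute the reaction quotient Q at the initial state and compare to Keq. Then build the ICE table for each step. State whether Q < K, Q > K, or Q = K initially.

Q₀ = 2.493; Q < K (proceeds forward)

Q₀ = 2.493 vs Keq = 166.4 ⇒ Q<K, forward
Step 1:
                    M           X           A           C
  I             1.627     0.01392       2.914       2.676
  C           -0.3607      0.1804      0.5411      0.5411
  E             1.266      0.1943       3.455       3.217
  solve Keq expr → x = 0.1804; check Q = 166.4
Then add 1.008 M of C.
Step 2:
                    M           X           A           C
  I             1.266      0.1943       3.455       4.225
  C            0.1169    -0.05844     -0.1753     -0.1753
  E             1.383      0.1358        3.28        4.05
  solve Keq expr → x = -0.05844; check Q = 166.4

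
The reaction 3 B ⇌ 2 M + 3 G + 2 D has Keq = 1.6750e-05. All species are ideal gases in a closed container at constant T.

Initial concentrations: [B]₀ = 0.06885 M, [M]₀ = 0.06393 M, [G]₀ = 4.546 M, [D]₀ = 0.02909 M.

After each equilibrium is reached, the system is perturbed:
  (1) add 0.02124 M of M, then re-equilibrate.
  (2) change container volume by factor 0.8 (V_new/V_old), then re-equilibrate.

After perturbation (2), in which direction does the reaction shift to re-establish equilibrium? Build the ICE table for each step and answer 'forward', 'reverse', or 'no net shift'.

Q₀ = 0.9956 vs Keq = 1.6750e-05 ⇒ Q>K, reverse
Step 1:
                   B          M          G          D
  Initial    0.06885    0.06393      4.546    0.02909
  Change     0.04295   -0.02864   -0.04295   -0.02864
  Equil       0.1118    0.03529      4.503 4.5367e-04
  solve Keq expr → x = -0.01432; check Q = 1.6750e-05
Then add 0.02124 M of M.
Step 2:
                   B          M          G          D
  Initial     0.1118    0.05653      4.503 4.5367e-04
  Change  2.5292e-04 -1.6861e-04 -2.5292e-04 -1.6861e-04
  Equil       0.1121    0.05637      4.503 2.8506e-04
  solve Keq expr → x = -8.4305e-05; check Q = 1.6750e-05
Then change container volume by factor 0.8 (V_new/V_old).
Step 3:
                   B          M          G          D
  Initial     0.1401    0.07046      5.628 3.5632e-04
  Change  1.9108e-04 -1.2738e-04 -1.9108e-04 -1.2738e-04
  Equil       0.1403    0.07033      5.628 2.2894e-04
  solve Keq expr → x = -6.3692e-05; check Q = 1.6750e-05

Direction: reverse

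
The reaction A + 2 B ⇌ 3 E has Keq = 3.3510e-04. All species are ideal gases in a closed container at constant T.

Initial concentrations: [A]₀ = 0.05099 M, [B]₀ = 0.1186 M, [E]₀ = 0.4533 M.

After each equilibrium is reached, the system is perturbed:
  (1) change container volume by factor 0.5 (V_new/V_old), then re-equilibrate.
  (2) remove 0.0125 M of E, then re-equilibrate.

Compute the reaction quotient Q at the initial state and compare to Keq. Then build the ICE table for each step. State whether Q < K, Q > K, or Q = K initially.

Q₀ = 129.9 vs Keq = 3.3510e-04 ⇒ Q>K, reverse
Step 1:
                  A         B         E
  I         0.05099    0.1186    0.4533
  C          0.1437    0.2875   -0.4312
  E          0.1947    0.4061   0.02208
  solve Keq expr → x = -0.1437; check Q = 3.3510e-04
Then change container volume by factor 0.5 (V_new/V_old).
Step 2:
                  A         B         E
  I          0.3895    0.8122   0.04415
  C               0         0         0
  E          0.3895    0.8122   0.04415
  solve Keq expr → x = 0; check Q = 3.3510e-04
Then remove 0.0125 M of E.
Step 3:
                  A         B         E
  I          0.3895    0.8122   0.03165
  C       -0.004019 -0.008038   0.01206
  E          0.3854    0.8041   0.04371
  solve Keq expr → x = 0.004019; check Q = 3.3510e-04

Q₀ = 129.9; Q > K (proceeds reverse)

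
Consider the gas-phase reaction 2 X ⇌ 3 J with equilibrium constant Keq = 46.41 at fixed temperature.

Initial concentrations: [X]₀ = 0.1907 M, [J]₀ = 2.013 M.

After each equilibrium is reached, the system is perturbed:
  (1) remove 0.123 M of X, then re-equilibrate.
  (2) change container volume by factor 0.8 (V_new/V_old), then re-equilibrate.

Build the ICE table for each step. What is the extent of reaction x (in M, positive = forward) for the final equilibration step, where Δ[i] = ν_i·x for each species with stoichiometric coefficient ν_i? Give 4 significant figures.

x = -0.01558 M

Q₀ = 224.3 vs Keq = 46.41 ⇒ Q>K, reverse
Step 1:
                    X           J
  Initial      0.1907       2.013
  Change       0.1571     -0.2357
  Equil        0.3478       1.777
  solve Keq expr → x = -0.07856; check Q = 46.41
Then remove 0.123 M of X.
Step 2:
                    X           J
  Initial      0.2248       1.777
  Change      0.08588     -0.1288
  Equil        0.3107       1.649
  solve Keq expr → x = -0.04294; check Q = 46.41
Then change container volume by factor 0.8 (V_new/V_old).
Step 3:
                    X           J
  Initial      0.3884       2.061
  Change      0.03115    -0.04673
  Equil        0.4195       2.014
  solve Keq expr → x = -0.01558; check Q = 46.41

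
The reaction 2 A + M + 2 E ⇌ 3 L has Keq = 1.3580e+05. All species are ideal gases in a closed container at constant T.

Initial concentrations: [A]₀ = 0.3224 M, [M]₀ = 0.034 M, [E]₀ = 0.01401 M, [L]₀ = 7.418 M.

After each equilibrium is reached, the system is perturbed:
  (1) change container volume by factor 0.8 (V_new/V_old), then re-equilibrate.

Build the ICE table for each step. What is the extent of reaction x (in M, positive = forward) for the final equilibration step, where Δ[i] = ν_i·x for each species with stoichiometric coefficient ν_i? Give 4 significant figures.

Q₀ = 5.8846e+08 vs Keq = 1.3580e+05 ⇒ Q>K, reverse
Step 1:
                    A           M           E           L
  init         0.3224       0.034     0.01401       7.418
  Δ            0.2276      0.1138      0.2276     -0.3414
  eq             0.55      0.1478      0.2416       7.077
  solve Keq expr → x = -0.1138; check Q = 1.3580e+05
Then change container volume by factor 0.8 (V_new/V_old).
Step 2:
                    A           M           E           L
  init         0.6875      0.1847       0.302       8.846
  Δ          -0.03344    -0.01672    -0.03344     0.05016
  eq            0.654       0.168      0.2686       8.896
  solve Keq expr → x = 0.01672; check Q = 1.3580e+05

x = 0.01672 M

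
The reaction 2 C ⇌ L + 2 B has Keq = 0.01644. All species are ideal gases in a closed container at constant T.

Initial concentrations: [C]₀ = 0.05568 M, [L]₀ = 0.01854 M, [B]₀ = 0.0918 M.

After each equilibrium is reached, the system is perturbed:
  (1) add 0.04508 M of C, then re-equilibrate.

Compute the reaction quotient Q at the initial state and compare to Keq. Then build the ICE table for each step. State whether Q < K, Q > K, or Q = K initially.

Q₀ = 0.0504; Q > K (proceeds reverse)

Q₀ = 0.0504 vs Keq = 0.01644 ⇒ Q>K, reverse
Step 1:
                    C           L           B
  Initial     0.05568     0.01854      0.0918
  Change      0.01262   -0.006309    -0.01262
  Equil        0.0683     0.01223     0.07918
  solve Keq expr → x = -0.006309; check Q = 0.01644
Then add 0.04508 M of C.
Step 2:
                    C           L           B
  Initial      0.1134     0.01223     0.07918
  Change     -0.01359    0.006793     0.01359
  Equil       0.09979     0.01902     0.09277
  solve Keq expr → x = 0.006793; check Q = 0.01644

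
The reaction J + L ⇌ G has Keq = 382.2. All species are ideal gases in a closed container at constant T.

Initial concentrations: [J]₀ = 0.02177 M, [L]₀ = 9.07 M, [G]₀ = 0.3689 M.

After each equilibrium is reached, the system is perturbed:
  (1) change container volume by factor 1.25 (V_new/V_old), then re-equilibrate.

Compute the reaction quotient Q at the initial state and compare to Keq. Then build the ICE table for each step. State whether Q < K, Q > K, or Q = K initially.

Q₀ = 1.868 vs Keq = 382.2 ⇒ Q<K, forward
Step 1:
                  J         L         G
  init      0.02177      9.07    0.3689
  Δ        -0.02166  -0.02166   0.02166
  eq      1.1293e-04     9.048    0.3906
  solve Keq expr → x = 0.02166; check Q = 382.2
Then change container volume by factor 1.25 (V_new/V_old).
Step 2:
                  J         L         G
  init    9.0347e-05     7.239    0.3124
  Δ       2.2578e-05 2.2578e-05 -2.2578e-05
  eq      1.1293e-04     7.239    0.3124
  solve Keq expr → x = -2.2578e-05; check Q = 382.2

Q₀ = 1.868; Q < K (proceeds forward)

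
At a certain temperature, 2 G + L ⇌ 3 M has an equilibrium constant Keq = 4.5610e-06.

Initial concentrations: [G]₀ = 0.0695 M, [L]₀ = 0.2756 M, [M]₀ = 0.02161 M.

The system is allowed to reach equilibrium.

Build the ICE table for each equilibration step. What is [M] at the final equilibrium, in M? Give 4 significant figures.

[M]_eq = 0.002062 M

Q₀ = 0.007581 vs Keq = 4.5610e-06 ⇒ Q>K, reverse
Step 1:
                  G         L         M
  Initial    0.0695    0.2756   0.02161
  Change    0.01303  0.006516  -0.01955
  Equil     0.08253    0.2821  0.002062
  solve Keq expr → x = -0.006516; check Q = 4.5610e-06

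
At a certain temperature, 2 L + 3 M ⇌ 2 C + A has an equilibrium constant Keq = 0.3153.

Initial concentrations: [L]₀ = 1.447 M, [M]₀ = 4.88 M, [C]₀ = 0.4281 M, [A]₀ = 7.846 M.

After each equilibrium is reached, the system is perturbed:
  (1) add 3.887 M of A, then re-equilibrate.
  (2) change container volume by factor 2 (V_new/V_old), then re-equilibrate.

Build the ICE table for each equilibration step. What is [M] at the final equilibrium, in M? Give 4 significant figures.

Q₀ = 0.005909 vs Keq = 0.3153 ⇒ Q<K, forward
Step 1:
                   L          M          C          A
  init         1.447       4.88     0.4281      7.846
  Δ          -0.6905     -1.036     0.6905     0.3453
  eq          0.7565      3.844      1.119      8.191
  solve Keq expr → x = 0.3453; check Q = 0.3153
Then add 3.887 M of A.
Step 2:
                   L          M          C          A
  init        0.7565      3.844      1.119      12.08
  Δ           0.0697     0.1046    -0.0697   -0.03485
  eq          0.8262      3.949      1.049      12.04
  solve Keq expr → x = -0.03485; check Q = 0.3153
Then change container volume by factor 2 (V_new/V_old).
Step 3:
                   L          M          C          A
  init        0.4131      1.974     0.5245      6.022
  Δ           0.1278     0.1917    -0.1278    -0.0639
  eq          0.5409      2.166     0.3967      5.958
  solve Keq expr → x = -0.0639; check Q = 0.3153

[M]_eq = 2.166 M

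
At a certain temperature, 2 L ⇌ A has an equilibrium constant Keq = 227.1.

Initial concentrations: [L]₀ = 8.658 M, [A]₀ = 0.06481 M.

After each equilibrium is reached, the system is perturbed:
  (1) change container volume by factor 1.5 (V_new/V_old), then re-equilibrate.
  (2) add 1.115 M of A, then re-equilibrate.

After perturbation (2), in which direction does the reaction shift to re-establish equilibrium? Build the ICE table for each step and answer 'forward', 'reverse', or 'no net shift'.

Direction: reverse

Q₀ = 8.6458e-04 vs Keq = 227.1 ⇒ Q<K, forward
Step 1:
                    L           A
  init          8.658     0.06481
  Δ             -8.52        4.26
  eq            0.138       4.325
  solve Keq expr → x = 4.26; check Q = 227.1
Then change container volume by factor 1.5 (V_new/V_old).
Step 2:
                    L           A
  init          0.092       2.883
  Δ           0.02048    -0.01024
  eq           0.1125       2.873
  solve Keq expr → x = -0.01024; check Q = 227.1
Then add 1.115 M of A.
Step 3:
                    L           A
  init         0.1125       3.988
  Δ           0.01988   -0.009938
  eq           0.1324       3.978
  solve Keq expr → x = -0.009938; check Q = 227.1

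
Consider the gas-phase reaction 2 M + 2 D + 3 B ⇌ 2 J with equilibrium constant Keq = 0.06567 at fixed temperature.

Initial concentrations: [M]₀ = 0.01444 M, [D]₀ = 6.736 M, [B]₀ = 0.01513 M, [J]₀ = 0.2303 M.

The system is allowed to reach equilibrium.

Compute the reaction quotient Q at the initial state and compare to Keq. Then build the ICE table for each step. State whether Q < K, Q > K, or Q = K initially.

Q₀ = 1.6186e+06 vs Keq = 0.06567 ⇒ Q>K, reverse
Step 1:
                  M         D         B         J
  I         0.01444     6.736   0.01513    0.2303
  C          0.1787    0.1787    0.2681   -0.1787
  E          0.1932     6.915    0.2832   0.05158
  solve Keq expr → x = -0.08936; check Q = 0.06567

Q₀ = 1.6186e+06; Q > K (proceeds reverse)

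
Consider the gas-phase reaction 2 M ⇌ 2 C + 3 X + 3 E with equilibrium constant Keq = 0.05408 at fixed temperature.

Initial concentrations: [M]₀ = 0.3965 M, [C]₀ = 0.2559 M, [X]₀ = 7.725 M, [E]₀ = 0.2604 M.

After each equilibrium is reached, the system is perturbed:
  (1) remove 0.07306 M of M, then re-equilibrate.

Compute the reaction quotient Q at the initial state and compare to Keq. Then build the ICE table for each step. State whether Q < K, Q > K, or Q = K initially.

Q₀ = 3.391; Q > K (proceeds reverse)

Q₀ = 3.391 vs Keq = 0.05408 ⇒ Q>K, reverse
Step 1:
                   M          C          X          E
  I           0.3965     0.2559      7.725     0.2604
  C           0.1011    -0.1011    -0.1516    -0.1516
  E           0.4976     0.1548      7.573     0.1088
  solve Keq expr → x = -0.05055; check Q = 0.05408
Then remove 0.07306 M of M.
Step 2:
                   M          C          X          E
  I           0.4245     0.1548      7.573     0.1088
  C         0.005177  -0.005177  -0.007765  -0.007765
  E           0.4297     0.1496      7.566      0.101
  solve Keq expr → x = -0.002588; check Q = 0.05408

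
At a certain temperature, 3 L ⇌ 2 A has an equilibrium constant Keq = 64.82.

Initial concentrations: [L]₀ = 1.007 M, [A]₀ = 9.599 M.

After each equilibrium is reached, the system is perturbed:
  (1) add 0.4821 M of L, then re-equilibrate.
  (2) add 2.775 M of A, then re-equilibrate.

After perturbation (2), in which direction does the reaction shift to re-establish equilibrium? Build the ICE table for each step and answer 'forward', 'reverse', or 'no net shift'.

Direction: reverse

Q₀ = 90.23 vs Keq = 64.82 ⇒ Q>K, reverse
Step 1:
                   L          A
  I            1.007      9.599
  C           0.1116   -0.07438
  E            1.119      9.525
  solve Keq expr → x = -0.03719; check Q = 64.82
Then add 0.4821 M of L.
Step 2:
                   L          A
  I            1.601      9.525
  C          -0.4583     0.3055
  E            1.142       9.83
  solve Keq expr → x = 0.1528; check Q = 64.82
Then add 2.775 M of A.
Step 3:
                   L          A
  I            1.142      12.61
  C           0.1966    -0.1311
  E            1.339      12.47
  solve Keq expr → x = -0.06553; check Q = 64.82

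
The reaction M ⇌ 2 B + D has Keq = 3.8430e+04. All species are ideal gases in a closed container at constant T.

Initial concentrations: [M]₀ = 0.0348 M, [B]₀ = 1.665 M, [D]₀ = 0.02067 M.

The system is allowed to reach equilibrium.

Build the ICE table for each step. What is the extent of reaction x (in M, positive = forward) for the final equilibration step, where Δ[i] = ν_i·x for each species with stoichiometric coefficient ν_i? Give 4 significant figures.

x = 0.0348 M

Q₀ = 1.647 vs Keq = 3.8430e+04 ⇒ Q<K, forward
Step 1:
                    M           B           D
  init         0.0348       1.665     0.02067
  Δ           -0.0348     0.06959      0.0348
  eq       4.3426e-06       1.735     0.05547
  solve Keq expr → x = 0.0348; check Q = 3.8430e+04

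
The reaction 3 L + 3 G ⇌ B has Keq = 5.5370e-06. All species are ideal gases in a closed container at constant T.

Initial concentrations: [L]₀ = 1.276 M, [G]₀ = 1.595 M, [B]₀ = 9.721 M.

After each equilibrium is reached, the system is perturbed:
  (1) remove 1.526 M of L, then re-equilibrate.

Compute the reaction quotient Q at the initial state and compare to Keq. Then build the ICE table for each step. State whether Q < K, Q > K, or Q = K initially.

Q₀ = 1.153 vs Keq = 5.5370e-06 ⇒ Q>K, reverse
Step 1:
                  L         G         B
  init        1.276     1.595     9.721
  Δ           8.902     8.902    -2.967
  eq          10.18      10.5     6.754
  solve Keq expr → x = -2.967; check Q = 5.5370e-06
Then remove 1.526 M of L.
Step 2:
                  L         G         B
  init        8.652      10.5     6.754
  Δ          0.7393    0.7393   -0.2464
  eq          9.392     11.24     6.507
  solve Keq expr → x = -0.2464; check Q = 5.5370e-06

Q₀ = 1.153; Q > K (proceeds reverse)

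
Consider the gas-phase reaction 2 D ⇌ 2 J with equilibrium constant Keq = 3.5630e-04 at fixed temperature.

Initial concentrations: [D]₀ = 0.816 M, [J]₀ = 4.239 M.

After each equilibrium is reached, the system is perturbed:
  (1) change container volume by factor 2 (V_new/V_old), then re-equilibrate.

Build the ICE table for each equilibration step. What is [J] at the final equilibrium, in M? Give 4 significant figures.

[J]_eq = 0.04682 M

Q₀ = 26.99 vs Keq = 3.5630e-04 ⇒ Q>K, reverse
Step 1:
                   D          J
  I            0.816      4.239
  C            4.145     -4.145
  E            4.961    0.09365
  solve Keq expr → x = -2.073; check Q = 3.5630e-04
Then change container volume by factor 2 (V_new/V_old).
Step 2:
                   D          J
  I            2.481    0.04682
  C                0          0
  E            2.481    0.04682
  solve Keq expr → x = 0; check Q = 3.5630e-04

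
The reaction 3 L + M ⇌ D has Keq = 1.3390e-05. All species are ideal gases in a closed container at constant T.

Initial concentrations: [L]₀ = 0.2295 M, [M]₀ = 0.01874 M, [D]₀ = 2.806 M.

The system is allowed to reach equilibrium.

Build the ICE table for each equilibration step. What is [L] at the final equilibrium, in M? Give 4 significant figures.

Q₀ = 1.2387e+04 vs Keq = 1.3390e-05 ⇒ Q>K, reverse
Step 1:
                  L         M         D
  Initial    0.2295   0.01874     2.806
  Change      8.347     2.782    -2.782
  Equil       8.577     2.801   0.02366
  solve Keq expr → x = -2.782; check Q = 1.3390e-05

[L]_eq = 8.577 M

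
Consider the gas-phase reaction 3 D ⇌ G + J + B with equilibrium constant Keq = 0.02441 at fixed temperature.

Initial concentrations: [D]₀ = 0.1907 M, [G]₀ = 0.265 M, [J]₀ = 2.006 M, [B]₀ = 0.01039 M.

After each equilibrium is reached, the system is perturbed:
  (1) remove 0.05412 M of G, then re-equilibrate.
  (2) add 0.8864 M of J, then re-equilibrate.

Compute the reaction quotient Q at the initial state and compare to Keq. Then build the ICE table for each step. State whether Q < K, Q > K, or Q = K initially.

Q₀ = 0.7964; Q > K (proceeds reverse)

Q₀ = 0.7964 vs Keq = 0.02441 ⇒ Q>K, reverse
Step 1:
                    D           G           J           B
  init         0.1907       0.265       2.006     0.01039
  Δ           0.02963   -0.009877   -0.009877   -0.009877
  eq           0.2203      0.2551       1.996  5.1270e-04
  solve Keq expr → x = -0.009877; check Q = 0.02441
Then remove 0.05412 M of G.
Step 2:
                    D           G           J           B
  init         0.2203       0.201       1.996  5.1270e-04
  Δ       -4.0204e-04  1.3401e-04  1.3401e-04  1.3401e-04
  eq           0.2199      0.2011       1.996  6.4671e-04
  solve Keq expr → x = 1.3401e-04; check Q = 0.02441
Then add 0.8864 M of J.
Step 3:
                    D           G           J           B
  init         0.2199      0.2011       2.883  6.4671e-04
  Δ        5.8444e-04 -1.9481e-04 -1.9481e-04 -1.9481e-04
  eq           0.2205      0.2009       2.882  4.5190e-04
  solve Keq expr → x = -1.9481e-04; check Q = 0.02441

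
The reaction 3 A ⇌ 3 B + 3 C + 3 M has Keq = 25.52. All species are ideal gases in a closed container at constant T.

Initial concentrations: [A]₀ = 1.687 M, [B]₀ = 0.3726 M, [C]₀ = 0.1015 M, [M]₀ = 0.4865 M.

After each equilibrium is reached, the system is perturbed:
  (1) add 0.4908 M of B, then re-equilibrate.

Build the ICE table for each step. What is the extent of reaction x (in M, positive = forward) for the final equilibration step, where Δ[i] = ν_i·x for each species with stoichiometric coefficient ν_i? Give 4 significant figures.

x = -0.02916 M

Q₀ = 1.2973e-06 vs Keq = 25.52 ⇒ Q<K, forward
Step 1:
                   A          B          C          M
  init         1.687     0.3726     0.1015     0.4865
  Δ           -0.972      0.972      0.972      0.972
  eq           0.715      1.345      1.073      1.458
  solve Keq expr → x = 0.324; check Q = 25.52
Then add 0.4908 M of B.
Step 2:
                   A          B          C          M
  init         0.715      1.835      1.073      1.458
  Δ          0.08749   -0.08749   -0.08749   -0.08749
  eq          0.8025      1.748      0.986      1.371
  solve Keq expr → x = -0.02916; check Q = 25.52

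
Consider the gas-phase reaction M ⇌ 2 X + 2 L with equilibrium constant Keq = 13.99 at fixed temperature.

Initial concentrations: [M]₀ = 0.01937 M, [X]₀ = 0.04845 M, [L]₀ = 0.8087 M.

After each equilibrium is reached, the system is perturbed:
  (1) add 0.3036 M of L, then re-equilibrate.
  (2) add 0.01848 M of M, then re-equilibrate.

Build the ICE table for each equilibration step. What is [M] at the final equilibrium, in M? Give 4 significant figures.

Q₀ = 0.07926 vs Keq = 13.99 ⇒ Q<K, forward
Step 1:
                  M         X         L
  Initial   0.01937   0.04845    0.8087
  Change   -0.01899   0.03797   0.03797
  Equil   3.8273e-04   0.08642    0.8467
  solve Keq expr → x = 0.01899; check Q = 13.99
Then add 0.3036 M of L.
Step 2:
                  M         X         L
  Initial 3.8273e-04   0.08642      1.15
  Change  3.1274e-04 -6.2548e-04 -6.2548e-04
  Equil   6.9547e-04    0.0858      1.15
  solve Keq expr → x = -3.1274e-04; check Q = 13.99
Then add 0.01848 M of M.
Step 3:
                  M         X         L
  Initial   0.01918    0.0858      1.15
  Change    -0.0177    0.0354    0.0354
  Equil    0.001475    0.1212     1.185
  solve Keq expr → x = 0.0177; check Q = 13.99

[M]_eq = 0.001475 M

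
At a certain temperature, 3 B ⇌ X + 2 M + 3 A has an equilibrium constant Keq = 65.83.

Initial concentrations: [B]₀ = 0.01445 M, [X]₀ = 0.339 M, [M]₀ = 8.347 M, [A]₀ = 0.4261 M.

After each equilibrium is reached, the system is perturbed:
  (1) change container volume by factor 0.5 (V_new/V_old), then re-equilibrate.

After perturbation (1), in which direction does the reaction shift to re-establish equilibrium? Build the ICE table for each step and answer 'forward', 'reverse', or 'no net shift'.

Q₀ = 6.0561e+05 vs Keq = 65.83 ⇒ Q>K, reverse
Step 1:
                   B          X          M          A
  init       0.01445      0.339      8.347     0.4261
  Δ           0.1615   -0.05383    -0.1077    -0.1615
  eq           0.176     0.2852      8.239     0.2646
  solve Keq expr → x = -0.05383; check Q = 65.83
Then change container volume by factor 0.5 (V_new/V_old).
Step 2:
                   B          X          M          A
  init        0.3519     0.5703      16.48     0.5292
  Δ           0.1439   -0.04795   -0.09591    -0.1439
  eq          0.4958     0.5224      16.38     0.3853
  solve Keq expr → x = -0.04795; check Q = 65.83

Direction: reverse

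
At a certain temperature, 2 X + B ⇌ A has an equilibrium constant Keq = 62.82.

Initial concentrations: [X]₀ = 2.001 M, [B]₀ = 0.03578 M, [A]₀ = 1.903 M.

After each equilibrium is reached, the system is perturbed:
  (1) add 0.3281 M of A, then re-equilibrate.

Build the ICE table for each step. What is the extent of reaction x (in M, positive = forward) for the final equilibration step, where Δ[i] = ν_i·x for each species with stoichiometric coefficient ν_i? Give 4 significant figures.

Q₀ = 13.28 vs Keq = 62.82 ⇒ Q<K, forward
Step 1:
                   X          B          A
  init         2.001    0.03578      1.903
  Δ         -0.05532   -0.02766    0.02766
  eq           1.946   0.008118      1.931
  solve Keq expr → x = 0.02766; check Q = 62.82
Then add 0.3281 M of A.
Step 2:
                   X          B          A
  init         1.946   0.008118      2.259
  Δ         0.002695   0.001348  -0.001348
  eq           1.948   0.009466      2.257
  solve Keq expr → x = -0.001348; check Q = 62.82

x = -0.001348 M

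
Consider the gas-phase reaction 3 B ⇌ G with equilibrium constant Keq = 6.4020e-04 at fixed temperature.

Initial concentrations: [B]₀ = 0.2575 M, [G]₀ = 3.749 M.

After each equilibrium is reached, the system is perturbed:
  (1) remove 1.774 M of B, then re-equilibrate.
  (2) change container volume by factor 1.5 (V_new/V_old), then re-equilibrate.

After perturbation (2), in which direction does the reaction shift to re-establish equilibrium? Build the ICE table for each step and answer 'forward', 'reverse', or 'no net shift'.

Direction: reverse

Q₀ = 219.6 vs Keq = 6.4020e-04 ⇒ Q>K, reverse
Step 1:
                  B         G
  init       0.2575     3.749
  Δ           9.476    -3.159
  eq          9.733    0.5904
  solve Keq expr → x = -3.159; check Q = 6.4020e-04
Then remove 1.774 M of B.
Step 2:
                  B         G
  init        7.959    0.5904
  Δ          0.5765   -0.1922
  eq          8.536    0.3982
  solve Keq expr → x = -0.1922; check Q = 6.4020e-04
Then change container volume by factor 1.5 (V_new/V_old).
Step 3:
                  B         G
  init        5.691    0.2655
  Δ           0.369    -0.123
  eq           6.06    0.1424
  solve Keq expr → x = -0.123; check Q = 6.4020e-04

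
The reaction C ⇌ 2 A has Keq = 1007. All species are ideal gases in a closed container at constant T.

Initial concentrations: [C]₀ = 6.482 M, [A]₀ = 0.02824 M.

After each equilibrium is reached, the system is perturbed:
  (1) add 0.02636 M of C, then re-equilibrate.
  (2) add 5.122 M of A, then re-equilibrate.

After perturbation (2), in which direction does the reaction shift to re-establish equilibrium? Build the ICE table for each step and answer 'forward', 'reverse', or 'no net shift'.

Q₀ = 1.2303e-04 vs Keq = 1007 ⇒ Q<K, forward
Step 1:
                    C           A
  Initial       6.482     0.02824
  Change       -6.323       12.65
  Equil        0.1595       12.67
  solve Keq expr → x = 6.323; check Q = 1007
Then add 0.02636 M of C.
Step 2:
                    C           A
  Initial      0.1859       12.67
  Change     -0.02509     0.05019
  Equil        0.1608       12.72
  solve Keq expr → x = 0.02509; check Q = 1007
Then add 5.122 M of A.
Step 3:
                    C           A
  Initial      0.1608       17.85
  Change       0.1453     -0.2905
  Equil         0.306       17.55
  solve Keq expr → x = -0.1453; check Q = 1007

Direction: reverse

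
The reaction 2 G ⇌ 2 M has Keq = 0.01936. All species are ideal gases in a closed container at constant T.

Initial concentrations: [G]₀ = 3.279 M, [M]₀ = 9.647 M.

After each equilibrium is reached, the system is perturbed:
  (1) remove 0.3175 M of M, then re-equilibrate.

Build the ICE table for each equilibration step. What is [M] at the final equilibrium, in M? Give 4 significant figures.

Q₀ = 8.656 vs Keq = 0.01936 ⇒ Q>K, reverse
Step 1:
                   G          M
  init         3.279      9.647
  Δ            8.068     -8.068
  eq           11.35      1.579
  solve Keq expr → x = -4.034; check Q = 0.01936
Then remove 0.3175 M of M.
Step 2:
                   G          M
  init         11.35      1.261
  Δ          -0.2787     0.2787
  eq           11.07       1.54
  solve Keq expr → x = 0.1394; check Q = 0.01936

[M]_eq = 1.54 M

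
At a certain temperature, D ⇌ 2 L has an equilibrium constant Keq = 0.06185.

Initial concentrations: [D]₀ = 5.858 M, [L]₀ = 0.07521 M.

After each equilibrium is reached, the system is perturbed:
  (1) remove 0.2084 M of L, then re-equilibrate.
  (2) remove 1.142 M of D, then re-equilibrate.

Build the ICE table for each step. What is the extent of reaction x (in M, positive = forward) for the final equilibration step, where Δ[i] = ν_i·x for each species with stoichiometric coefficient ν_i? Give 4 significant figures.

x = -0.03111 M

Q₀ = 9.6561e-04 vs Keq = 0.06185 ⇒ Q<K, forward
Step 1:
                   D          L
  I            5.858    0.07521
  C          -0.2567     0.5134
  E            5.601     0.5886
  solve Keq expr → x = 0.2567; check Q = 0.06185
Then remove 0.2084 M of L.
Step 2:
                   D          L
  I            5.601     0.3802
  C          -0.1015      0.203
  E              5.5     0.5832
  solve Keq expr → x = 0.1015; check Q = 0.06185
Then remove 1.142 M of D.
Step 3:
                   D          L
  I            4.358     0.5832
  C          0.03111   -0.06222
  E            4.389      0.521
  solve Keq expr → x = -0.03111; check Q = 0.06185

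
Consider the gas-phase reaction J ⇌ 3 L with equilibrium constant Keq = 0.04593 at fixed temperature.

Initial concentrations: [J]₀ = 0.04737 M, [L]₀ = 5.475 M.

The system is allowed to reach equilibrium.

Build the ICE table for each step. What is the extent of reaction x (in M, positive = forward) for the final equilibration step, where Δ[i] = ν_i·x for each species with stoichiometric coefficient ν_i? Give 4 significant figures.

x = -1.682 M

Q₀ = 3465 vs Keq = 0.04593 ⇒ Q>K, reverse
Step 1:
                  J         L
  I         0.04737     5.475
  C           1.682    -5.045
  E           1.729    0.4298
  solve Keq expr → x = -1.682; check Q = 0.04593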